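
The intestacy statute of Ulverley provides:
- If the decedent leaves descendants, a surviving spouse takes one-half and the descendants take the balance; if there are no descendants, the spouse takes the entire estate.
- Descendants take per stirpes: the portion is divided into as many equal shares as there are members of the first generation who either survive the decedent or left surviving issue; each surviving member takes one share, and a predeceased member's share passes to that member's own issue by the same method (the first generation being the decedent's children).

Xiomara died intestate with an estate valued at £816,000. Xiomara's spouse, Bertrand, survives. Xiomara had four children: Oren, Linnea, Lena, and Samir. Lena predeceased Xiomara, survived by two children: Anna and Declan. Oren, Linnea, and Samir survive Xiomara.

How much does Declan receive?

Declan receives £51,000.

Bertrand takes one-half of £816,000 = £408,000. The remaining £408,000 passes to the descendants.
The descendants' portion (£408,000) is divided into 4 shares of £102,000: Oren, Linnea, and Samir each take £102,000; Lena's £102,000 share passes to Lena's issue.
Lena's share (£102,000) is divided into 2 shares of £51,000: Anna and Declan each take £51,000.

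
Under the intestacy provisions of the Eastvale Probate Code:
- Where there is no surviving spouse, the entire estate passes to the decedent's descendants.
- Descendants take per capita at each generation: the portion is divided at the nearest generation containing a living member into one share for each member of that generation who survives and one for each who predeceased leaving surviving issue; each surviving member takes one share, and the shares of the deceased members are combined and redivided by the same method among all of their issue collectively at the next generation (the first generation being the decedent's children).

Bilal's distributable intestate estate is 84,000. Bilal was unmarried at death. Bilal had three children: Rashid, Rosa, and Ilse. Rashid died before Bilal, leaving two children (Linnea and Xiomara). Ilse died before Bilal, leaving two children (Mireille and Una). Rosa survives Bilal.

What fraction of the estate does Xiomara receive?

Xiomara receives 1/6 of the estate.

The entire 84,000 passes to the descendants.
That amount (84,000) is divided at the children's generation into 3 shares of 28,000. Rosa takes 28,000. The 2 shares of the deceased (Rashid and Ilse) are combined into a pool of 56,000.
That pool (56,000) is divided at the grandchildren's generation equally among Linnea, Xiomara, Mireille, and Una: 14,000 each.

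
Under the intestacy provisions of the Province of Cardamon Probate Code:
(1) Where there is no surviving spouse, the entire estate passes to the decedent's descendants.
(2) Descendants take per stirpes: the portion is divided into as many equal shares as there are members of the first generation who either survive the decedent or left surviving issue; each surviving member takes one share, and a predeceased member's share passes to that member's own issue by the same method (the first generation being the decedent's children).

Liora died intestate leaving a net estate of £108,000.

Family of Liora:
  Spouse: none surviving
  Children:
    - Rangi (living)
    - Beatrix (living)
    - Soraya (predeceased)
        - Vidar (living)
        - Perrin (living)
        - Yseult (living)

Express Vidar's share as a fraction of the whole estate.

The entire £108,000 passes to the descendants.
That amount (£108,000) is divided into 3 shares of £36,000: Rangi and Beatrix each take £36,000; Soraya's £36,000 share passes to Soraya's issue.
Soraya's share (£36,000) is divided into 3 shares of £12,000: Vidar, Perrin, and Yseult each take £12,000.

Vidar receives 1/9 of the estate.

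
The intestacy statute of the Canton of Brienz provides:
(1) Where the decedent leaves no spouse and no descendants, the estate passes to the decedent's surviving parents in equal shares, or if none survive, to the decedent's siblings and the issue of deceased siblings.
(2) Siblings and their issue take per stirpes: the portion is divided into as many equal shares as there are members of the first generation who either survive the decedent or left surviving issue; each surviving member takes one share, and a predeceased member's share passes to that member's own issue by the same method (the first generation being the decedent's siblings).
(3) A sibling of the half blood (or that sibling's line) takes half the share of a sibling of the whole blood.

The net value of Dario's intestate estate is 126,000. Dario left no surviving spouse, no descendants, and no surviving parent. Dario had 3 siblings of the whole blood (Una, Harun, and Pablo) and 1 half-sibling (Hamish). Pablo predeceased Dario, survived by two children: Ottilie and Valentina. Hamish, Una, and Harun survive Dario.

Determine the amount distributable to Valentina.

The entire 126,000 passes to the siblings and their issue.
Counting each half-blood sibling's line as half a unit, there are 7/2 units in 126,000, so one unit is 36,000. Whole-blood lines (Una, Harun, and Pablo) take 36,000 each; half-blood lines (Hamish) take 18,000 each.
Pablo's share (36,000) is divided into 2 shares of 18,000: Ottilie and Valentina each take 18,000.

Valentina receives 18,000.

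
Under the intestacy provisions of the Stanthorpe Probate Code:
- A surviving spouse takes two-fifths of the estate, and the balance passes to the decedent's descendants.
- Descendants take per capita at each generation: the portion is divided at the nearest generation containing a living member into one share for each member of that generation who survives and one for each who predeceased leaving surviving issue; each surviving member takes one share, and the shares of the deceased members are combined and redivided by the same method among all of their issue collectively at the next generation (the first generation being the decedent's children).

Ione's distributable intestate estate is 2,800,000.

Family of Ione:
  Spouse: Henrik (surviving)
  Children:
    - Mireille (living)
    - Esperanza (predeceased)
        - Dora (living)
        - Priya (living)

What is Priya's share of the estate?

Henrik takes two-fifths of 2,800,000 = 1,120,000. The remaining 1,680,000 passes to the descendants.
The descendants' portion (1,680,000) is divided at the children's generation into 2 shares of 840,000. Mireille takes 840,000. The remaining share for the deceased Esperanza (840,000) is carried to the next generation.
That pool (840,000) is divided at the grandchildren's generation equally among Dora and Priya: 420,000 each.

Priya receives 420,000.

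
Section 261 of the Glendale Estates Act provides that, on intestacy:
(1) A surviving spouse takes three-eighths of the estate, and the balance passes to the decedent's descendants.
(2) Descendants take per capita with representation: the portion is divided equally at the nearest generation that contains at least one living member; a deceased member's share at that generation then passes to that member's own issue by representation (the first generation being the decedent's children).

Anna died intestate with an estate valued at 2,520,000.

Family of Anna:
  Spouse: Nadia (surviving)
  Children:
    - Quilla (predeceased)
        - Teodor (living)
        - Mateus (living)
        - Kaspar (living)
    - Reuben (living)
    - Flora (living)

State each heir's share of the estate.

Nadia takes three-eighths of 2,520,000 = 945,000. The remaining 1,575,000 passes to the descendants.
The descendants' portion (1,575,000) is divided into 3 shares of 525,000: Reuben and Flora each take 525,000; Quilla's 525,000 share passes to Quilla's issue.
Quilla's share (525,000) is divided into 3 shares of 175,000: Teodor, Mateus, and Kaspar each take 175,000.

Nadia: 945,000; Teodor: 175,000; Mateus: 175,000; Kaspar: 175,000; Reuben: 525,000; Flora: 525,000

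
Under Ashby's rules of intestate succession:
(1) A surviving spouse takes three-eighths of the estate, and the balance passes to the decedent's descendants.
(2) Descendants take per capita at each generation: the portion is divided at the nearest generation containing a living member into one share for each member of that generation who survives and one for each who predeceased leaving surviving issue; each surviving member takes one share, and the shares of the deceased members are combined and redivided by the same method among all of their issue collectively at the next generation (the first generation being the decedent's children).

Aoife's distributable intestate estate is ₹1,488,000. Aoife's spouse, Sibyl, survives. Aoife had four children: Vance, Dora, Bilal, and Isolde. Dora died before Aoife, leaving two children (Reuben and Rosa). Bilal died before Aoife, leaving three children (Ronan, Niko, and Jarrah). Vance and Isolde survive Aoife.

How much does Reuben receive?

Sibyl takes three-eighths of ₹1,488,000 = ₹558,000. The remaining ₹930,000 passes to the descendants.
The descendants' portion (₹930,000) is divided at the children's generation into 4 shares of ₹232,500. Vance and Isolde each take ₹232,500. The 2 shares of the deceased (Dora and Bilal) are combined into a pool of ₹465,000.
That pool (₹465,000) is divided at the grandchildren's generation equally among Reuben, Rosa, Ronan, Niko, and Jarrah: ₹93,000 each.

Reuben receives ₹93,000.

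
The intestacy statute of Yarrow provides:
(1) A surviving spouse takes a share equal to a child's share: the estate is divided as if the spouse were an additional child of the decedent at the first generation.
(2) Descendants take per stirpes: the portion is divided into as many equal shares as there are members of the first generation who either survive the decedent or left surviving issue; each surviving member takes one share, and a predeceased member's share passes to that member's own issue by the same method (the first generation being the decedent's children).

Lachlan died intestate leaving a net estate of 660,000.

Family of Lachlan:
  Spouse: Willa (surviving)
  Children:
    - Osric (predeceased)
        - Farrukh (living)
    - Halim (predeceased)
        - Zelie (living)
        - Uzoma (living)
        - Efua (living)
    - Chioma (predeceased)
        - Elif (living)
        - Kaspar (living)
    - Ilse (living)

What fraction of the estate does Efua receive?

Efua receives 1/15 of the estate.

The spouse counts as an additional share at the children's level, so there are 5 primary shares of 132,000. Willa takes one such share (132,000).
The children's combined portion (528,000) is divided into 4 shares of 132,000: Ilse takes 132,000; Osric's 132,000 share passes to Osric's issue; Halim's 132,000 share passes to Halim's issue; Chioma's 132,000 share passes to Chioma's issue.
Osric's share (132,000) passes entirely to Farrukh.
Halim's share (132,000) is divided into 3 shares of 44,000: Zelie, Uzoma, and Efua each take 44,000.
Chioma's share (132,000) is divided into 2 shares of 66,000: Elif and Kaspar each take 66,000.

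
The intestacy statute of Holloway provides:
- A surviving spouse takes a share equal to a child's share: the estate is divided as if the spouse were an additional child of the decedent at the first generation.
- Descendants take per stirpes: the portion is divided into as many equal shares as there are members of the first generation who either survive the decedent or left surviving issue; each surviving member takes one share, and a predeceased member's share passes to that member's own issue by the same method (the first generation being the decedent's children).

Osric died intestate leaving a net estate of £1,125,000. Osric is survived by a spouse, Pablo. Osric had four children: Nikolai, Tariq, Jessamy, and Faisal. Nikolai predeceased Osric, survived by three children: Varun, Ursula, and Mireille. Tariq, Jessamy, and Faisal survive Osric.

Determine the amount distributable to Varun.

Varun receives £75,000.

The spouse counts as an additional share at the children's level, so there are 5 primary shares of £225,000. Pablo takes one such share (£225,000).
The children's combined portion (£900,000) is divided into 4 shares of £225,000: Tariq, Jessamy, and Faisal each take £225,000; Nikolai's £225,000 share passes to Nikolai's issue.
Nikolai's share (£225,000) is divided into 3 shares of £75,000: Varun, Ursula, and Mireille each take £75,000.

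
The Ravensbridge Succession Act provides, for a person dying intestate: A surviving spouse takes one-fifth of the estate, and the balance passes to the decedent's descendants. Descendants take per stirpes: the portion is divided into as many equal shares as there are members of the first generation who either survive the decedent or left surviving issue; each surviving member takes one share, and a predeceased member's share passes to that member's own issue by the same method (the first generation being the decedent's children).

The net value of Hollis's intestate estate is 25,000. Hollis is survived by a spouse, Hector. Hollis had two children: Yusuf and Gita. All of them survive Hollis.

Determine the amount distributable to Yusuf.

Yusuf receives 10,000.

Hector takes one-fifth of 25,000 = 5,000. The remaining 20,000 passes to the descendants.
The descendants' portion (20,000) is divided into 2 shares of 10,000: Yusuf and Gita each take 10,000.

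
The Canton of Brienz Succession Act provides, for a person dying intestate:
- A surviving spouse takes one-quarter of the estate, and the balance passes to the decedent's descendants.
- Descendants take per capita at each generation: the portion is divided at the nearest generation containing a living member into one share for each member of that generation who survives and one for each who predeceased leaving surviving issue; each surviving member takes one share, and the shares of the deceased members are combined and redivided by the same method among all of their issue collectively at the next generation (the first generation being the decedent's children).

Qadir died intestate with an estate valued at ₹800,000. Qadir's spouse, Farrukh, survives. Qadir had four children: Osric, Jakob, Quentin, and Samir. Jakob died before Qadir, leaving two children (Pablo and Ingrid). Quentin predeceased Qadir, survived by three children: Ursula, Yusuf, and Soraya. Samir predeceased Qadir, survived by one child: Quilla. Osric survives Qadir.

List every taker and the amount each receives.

Farrukh: ₹200,000; Osric: ₹150,000; Pablo: ₹75,000; Ingrid: ₹75,000; Ursula: ₹75,000; Yusuf: ₹75,000; Soraya: ₹75,000; Quilla: ₹75,000

Farrukh takes one-quarter of ₹800,000 = ₹200,000. The remaining ₹600,000 passes to the descendants.
The descendants' portion (₹600,000) is divided at the children's generation into 4 shares of ₹150,000. Osric takes ₹150,000. The 3 shares of the deceased (Jakob, Quentin, and Samir) are combined into a pool of ₹450,000.
That pool (₹450,000) is divided at the grandchildren's generation equally among Pablo, Ingrid, Ursula, Yusuf, Soraya, and Quilla: ₹75,000 each.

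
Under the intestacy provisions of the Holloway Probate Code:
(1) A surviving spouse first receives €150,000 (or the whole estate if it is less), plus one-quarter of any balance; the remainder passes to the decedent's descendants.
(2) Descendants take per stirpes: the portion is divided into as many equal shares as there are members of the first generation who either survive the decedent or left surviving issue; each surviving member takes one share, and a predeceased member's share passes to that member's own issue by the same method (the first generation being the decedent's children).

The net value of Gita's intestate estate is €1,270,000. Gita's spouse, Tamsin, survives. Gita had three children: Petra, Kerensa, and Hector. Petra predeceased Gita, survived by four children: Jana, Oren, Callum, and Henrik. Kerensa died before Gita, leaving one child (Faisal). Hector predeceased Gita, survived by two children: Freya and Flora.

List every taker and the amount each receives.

Tamsin: €430,000; Jana: €70,000; Oren: €70,000; Callum: €70,000; Henrik: €70,000; Faisal: €280,000; Freya: €140,000; Flora: €140,000

Tamsin first takes €150,000, leaving a balance of €1,120,000. Tamsin then takes one-quarter of the balance (€280,000), for a total of €430,000. The remaining €840,000 passes to the descendants.
The descendants' portion (€840,000) is divided into 3 shares of €280,000: Petra's €280,000 share passes to Petra's issue; Kerensa's €280,000 share passes to Kerensa's issue; Hector's €280,000 share passes to Hector's issue.
Petra's share (€280,000) is divided into 4 shares of €70,000: Jana, Oren, Callum, and Henrik each take €70,000.
Kerensa's share (€280,000) passes entirely to Faisal.
Hector's share (€280,000) is divided into 2 shares of €140,000: Freya and Flora each take €140,000.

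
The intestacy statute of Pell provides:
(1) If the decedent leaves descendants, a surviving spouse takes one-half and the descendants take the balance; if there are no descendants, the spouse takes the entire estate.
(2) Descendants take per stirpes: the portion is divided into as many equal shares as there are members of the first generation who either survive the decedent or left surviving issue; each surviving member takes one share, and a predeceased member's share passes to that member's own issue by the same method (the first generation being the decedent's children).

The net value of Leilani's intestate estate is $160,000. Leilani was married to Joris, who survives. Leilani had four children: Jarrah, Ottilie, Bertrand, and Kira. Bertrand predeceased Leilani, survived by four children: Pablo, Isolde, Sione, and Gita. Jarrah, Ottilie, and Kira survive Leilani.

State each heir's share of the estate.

Joris: $80,000; Jarrah: $20,000; Ottilie: $20,000; Pablo: $5,000; Isolde: $5,000; Sione: $5,000; Gita: $5,000; Kira: $20,000

Joris takes one-half of $160,000 = $80,000. The remaining $80,000 passes to the descendants.
The descendants' portion ($80,000) is divided into 4 shares of $20,000: Jarrah, Ottilie, and Kira each take $20,000; Bertrand's $20,000 share passes to Bertrand's issue.
Bertrand's share ($20,000) is divided into 4 shares of $5,000: Pablo, Isolde, Sione, and Gita each take $5,000.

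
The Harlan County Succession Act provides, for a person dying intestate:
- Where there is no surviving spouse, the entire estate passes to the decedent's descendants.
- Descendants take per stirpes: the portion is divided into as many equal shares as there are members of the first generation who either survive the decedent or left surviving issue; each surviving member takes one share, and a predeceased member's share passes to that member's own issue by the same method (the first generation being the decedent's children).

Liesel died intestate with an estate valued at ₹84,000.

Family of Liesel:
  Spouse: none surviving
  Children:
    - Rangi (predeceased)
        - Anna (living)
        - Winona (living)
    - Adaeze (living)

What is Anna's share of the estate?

The entire ₹84,000 passes to the descendants.
That amount (₹84,000) is divided into 2 shares of ₹42,000: Adaeze takes ₹42,000; Rangi's ₹42,000 share passes to Rangi's issue.
Rangi's share (₹42,000) is divided into 2 shares of ₹21,000: Anna and Winona each take ₹21,000.

Anna receives ₹21,000.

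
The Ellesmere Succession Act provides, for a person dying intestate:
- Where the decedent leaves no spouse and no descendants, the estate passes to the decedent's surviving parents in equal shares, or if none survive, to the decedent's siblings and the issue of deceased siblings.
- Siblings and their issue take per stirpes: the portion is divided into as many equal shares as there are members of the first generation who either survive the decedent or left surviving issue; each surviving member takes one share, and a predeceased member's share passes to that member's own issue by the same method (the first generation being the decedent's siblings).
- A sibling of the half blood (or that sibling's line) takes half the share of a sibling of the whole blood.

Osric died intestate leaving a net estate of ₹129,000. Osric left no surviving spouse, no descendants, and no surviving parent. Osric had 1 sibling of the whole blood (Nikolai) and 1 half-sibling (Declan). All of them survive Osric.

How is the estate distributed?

The entire ₹129,000 passes to the siblings and their issue.
Counting each half-blood sibling's line as half a unit, there are 3/2 units in ₹129,000, so one unit is ₹86,000. Whole-blood lines (Nikolai) take ₹86,000 each; half-blood lines (Declan) take ₹43,000 each.

Declan: ₹43,000; Nikolai: ₹86,000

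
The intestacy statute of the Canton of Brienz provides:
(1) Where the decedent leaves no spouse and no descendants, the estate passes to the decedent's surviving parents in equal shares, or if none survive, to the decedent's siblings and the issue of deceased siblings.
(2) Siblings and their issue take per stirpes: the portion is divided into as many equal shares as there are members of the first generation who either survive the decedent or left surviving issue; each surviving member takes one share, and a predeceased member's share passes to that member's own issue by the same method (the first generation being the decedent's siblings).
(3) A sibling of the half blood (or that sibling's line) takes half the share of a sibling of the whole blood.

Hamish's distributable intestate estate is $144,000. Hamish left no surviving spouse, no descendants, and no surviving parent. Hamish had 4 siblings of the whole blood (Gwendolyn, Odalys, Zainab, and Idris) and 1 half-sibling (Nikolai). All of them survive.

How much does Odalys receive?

The entire $144,000 passes to the siblings and their issue.
Counting each half-blood sibling's line as half a unit, there are 9/2 units in $144,000, so one unit is $32,000. Whole-blood lines (Gwendolyn, Odalys, Zainab, and Idris) take $32,000 each; half-blood lines (Nikolai) take $16,000 each.

Odalys receives $32,000.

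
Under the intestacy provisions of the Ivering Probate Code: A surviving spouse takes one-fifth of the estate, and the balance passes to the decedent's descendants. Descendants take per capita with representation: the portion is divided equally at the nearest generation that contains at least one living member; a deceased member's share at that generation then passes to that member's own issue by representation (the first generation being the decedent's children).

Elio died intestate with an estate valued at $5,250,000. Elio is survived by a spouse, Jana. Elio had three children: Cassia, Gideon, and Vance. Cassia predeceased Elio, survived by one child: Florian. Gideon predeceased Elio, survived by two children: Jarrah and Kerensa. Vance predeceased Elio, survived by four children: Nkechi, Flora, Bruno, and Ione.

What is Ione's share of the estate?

Ione receives $600,000.

Jana takes one-fifth of $5,250,000 = $1,050,000. The remaining $4,200,000 passes to the descendants.
No child survives, so the initial division is made at the grandchildren's generation.
The descendants' portion ($4,200,000) is divided into 7 shares of $600,000: Florian, Jarrah, Kerensa, Nkechi, Flora, Bruno, and Ione each take $600,000.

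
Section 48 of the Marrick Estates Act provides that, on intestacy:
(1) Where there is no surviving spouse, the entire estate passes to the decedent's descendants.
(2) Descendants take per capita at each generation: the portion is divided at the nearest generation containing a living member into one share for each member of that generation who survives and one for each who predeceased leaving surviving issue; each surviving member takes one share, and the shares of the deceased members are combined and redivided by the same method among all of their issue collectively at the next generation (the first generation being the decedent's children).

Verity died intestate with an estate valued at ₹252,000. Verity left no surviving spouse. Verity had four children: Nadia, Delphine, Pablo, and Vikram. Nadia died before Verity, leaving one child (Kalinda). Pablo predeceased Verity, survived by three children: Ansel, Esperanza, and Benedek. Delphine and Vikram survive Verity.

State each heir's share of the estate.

Kalinda: ₹31,500; Delphine: ₹63,000; Ansel: ₹31,500; Esperanza: ₹31,500; Benedek: ₹31,500; Vikram: ₹63,000

The entire ₹252,000 passes to the descendants.
That amount (₹252,000) is divided at the children's generation into 4 shares of ₹63,000. Delphine and Vikram each take ₹63,000. The 2 shares of the deceased (Nadia and Pablo) are combined into a pool of ₹126,000.
That pool (₹126,000) is divided at the grandchildren's generation equally among Kalinda, Ansel, Esperanza, and Benedek: ₹31,500 each.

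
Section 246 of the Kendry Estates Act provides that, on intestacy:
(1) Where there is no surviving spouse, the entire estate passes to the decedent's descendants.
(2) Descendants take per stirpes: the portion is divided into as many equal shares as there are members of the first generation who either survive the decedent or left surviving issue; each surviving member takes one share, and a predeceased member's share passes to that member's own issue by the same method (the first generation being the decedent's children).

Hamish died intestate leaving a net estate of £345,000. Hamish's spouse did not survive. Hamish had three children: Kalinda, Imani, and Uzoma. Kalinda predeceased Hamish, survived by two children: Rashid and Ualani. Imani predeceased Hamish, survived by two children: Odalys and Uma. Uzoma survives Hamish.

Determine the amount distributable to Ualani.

Ualani receives £57,500.

The entire £345,000 passes to the descendants.
That amount (£345,000) is divided into 3 shares of £115,000: Uzoma takes £115,000; Kalinda's £115,000 share passes to Kalinda's issue; Imani's £115,000 share passes to Imani's issue.
Kalinda's share (£115,000) is divided into 2 shares of £57,500: Rashid and Ualani each take £57,500.
Imani's share (£115,000) is divided into 2 shares of £57,500: Odalys and Uma each take £57,500.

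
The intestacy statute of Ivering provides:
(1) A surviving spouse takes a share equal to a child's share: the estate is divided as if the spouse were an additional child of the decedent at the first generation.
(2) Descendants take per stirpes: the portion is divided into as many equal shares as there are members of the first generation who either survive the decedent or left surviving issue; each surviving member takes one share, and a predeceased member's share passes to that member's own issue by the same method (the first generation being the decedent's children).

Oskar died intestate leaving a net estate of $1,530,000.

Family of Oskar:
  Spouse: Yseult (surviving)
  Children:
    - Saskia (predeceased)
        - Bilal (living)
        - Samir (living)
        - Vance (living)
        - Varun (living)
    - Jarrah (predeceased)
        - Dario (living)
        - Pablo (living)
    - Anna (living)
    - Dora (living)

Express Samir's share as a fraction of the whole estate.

Samir receives 1/20 of the estate.

The spouse counts as an additional share at the children's level, so there are 5 primary shares of $306,000. Yseult takes one such share ($306,000).
The children's combined portion ($1,224,000) is divided into 4 shares of $306,000: Anna and Dora each take $306,000; Saskia's $306,000 share passes to Saskia's issue; Jarrah's $306,000 share passes to Jarrah's issue.
Saskia's share ($306,000) is divided into 4 shares of $76,500: Bilal, Samir, Vance, and Varun each take $76,500.
Jarrah's share ($306,000) is divided into 2 shares of $153,000: Dario and Pablo each take $153,000.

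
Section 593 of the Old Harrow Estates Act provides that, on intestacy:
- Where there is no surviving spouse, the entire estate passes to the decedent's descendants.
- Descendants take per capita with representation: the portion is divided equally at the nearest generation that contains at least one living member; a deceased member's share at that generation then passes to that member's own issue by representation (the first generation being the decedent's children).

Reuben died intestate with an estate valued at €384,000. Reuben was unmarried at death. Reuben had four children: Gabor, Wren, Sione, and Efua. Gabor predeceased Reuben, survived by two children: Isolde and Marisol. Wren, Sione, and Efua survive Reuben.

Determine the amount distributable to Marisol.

Marisol receives €48,000.

The entire €384,000 passes to the descendants.
That amount (€384,000) is divided into 4 shares of €96,000: Wren, Sione, and Efua each take €96,000; Gabor's €96,000 share passes to Gabor's issue.
Gabor's share (€96,000) is divided into 2 shares of €48,000: Isolde and Marisol each take €48,000.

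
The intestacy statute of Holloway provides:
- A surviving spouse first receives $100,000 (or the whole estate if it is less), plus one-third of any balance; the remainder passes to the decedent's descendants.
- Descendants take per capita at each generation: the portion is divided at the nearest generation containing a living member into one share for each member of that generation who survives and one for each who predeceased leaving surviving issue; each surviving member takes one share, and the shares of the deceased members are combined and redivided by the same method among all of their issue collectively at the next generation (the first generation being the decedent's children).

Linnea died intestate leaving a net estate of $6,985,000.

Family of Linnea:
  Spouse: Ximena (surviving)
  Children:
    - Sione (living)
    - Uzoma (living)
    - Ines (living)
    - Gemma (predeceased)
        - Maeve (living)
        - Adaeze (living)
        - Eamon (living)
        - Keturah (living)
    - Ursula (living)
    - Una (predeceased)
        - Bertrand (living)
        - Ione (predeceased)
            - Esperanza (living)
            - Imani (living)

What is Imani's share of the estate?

Ximena first takes $100,000, leaving a balance of $6,885,000. Ximena then takes one-third of the balance ($2,295,000), for a total of $2,395,000. The remaining $4,590,000 passes to the descendants.
The descendants' portion ($4,590,000) is divided at the children's generation into 6 shares of $765,000. Sione, Uzoma, Ines, and Ursula each take $765,000. The 2 shares of the deceased (Gemma and Una) are combined into a pool of $1,530,000.
That pool ($1,530,000) is divided at the grandchildren's generation into 6 shares of $255,000. Maeve, Adaeze, Eamon, Keturah, and Bertrand each take $255,000. The remaining share for the deceased Ione ($255,000) is carried to the next generation.
That pool ($255,000) is divided at the great-grandchildren's generation equally among Esperanza and Imani: $127,500 each.

Imani receives $127,500.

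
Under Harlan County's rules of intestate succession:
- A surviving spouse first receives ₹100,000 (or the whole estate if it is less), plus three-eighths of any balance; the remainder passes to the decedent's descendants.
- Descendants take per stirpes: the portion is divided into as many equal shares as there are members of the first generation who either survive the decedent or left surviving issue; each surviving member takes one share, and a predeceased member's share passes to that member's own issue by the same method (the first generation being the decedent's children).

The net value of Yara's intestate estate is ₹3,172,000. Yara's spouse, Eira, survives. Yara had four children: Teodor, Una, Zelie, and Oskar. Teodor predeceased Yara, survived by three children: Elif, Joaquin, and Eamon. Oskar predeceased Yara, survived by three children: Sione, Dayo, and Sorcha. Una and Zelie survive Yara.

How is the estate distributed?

Eira: ₹1,252,000; Elif: ₹160,000; Joaquin: ₹160,000; Eamon: ₹160,000; Una: ₹480,000; Zelie: ₹480,000; Sione: ₹160,000; Dayo: ₹160,000; Sorcha: ₹160,000

Eira first takes ₹100,000, leaving a balance of ₹3,072,000. Eira then takes three-eighths of the balance (₹1,152,000), for a total of ₹1,252,000. The remaining ₹1,920,000 passes to the descendants.
The descendants' portion (₹1,920,000) is divided into 4 shares of ₹480,000: Una and Zelie each take ₹480,000; Teodor's ₹480,000 share passes to Teodor's issue; Oskar's ₹480,000 share passes to Oskar's issue.
Teodor's share (₹480,000) is divided into 3 shares of ₹160,000: Elif, Joaquin, and Eamon each take ₹160,000.
Oskar's share (₹480,000) is divided into 3 shares of ₹160,000: Sione, Dayo, and Sorcha each take ₹160,000.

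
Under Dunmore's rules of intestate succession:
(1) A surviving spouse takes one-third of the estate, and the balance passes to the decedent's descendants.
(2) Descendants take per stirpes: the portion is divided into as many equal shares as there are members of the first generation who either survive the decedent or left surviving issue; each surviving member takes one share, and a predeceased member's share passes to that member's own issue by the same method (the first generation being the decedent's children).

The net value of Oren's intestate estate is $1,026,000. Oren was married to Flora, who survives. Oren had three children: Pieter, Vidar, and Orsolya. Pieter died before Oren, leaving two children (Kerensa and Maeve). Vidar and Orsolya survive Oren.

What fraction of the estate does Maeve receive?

Maeve receives 1/9 of the estate.

Flora takes one-third of $1,026,000 = $342,000. The remaining $684,000 passes to the descendants.
The descendants' portion ($684,000) is divided into 3 shares of $228,000: Vidar and Orsolya each take $228,000; Pieter's $228,000 share passes to Pieter's issue.
Pieter's share ($228,000) is divided into 2 shares of $114,000: Kerensa and Maeve each take $114,000.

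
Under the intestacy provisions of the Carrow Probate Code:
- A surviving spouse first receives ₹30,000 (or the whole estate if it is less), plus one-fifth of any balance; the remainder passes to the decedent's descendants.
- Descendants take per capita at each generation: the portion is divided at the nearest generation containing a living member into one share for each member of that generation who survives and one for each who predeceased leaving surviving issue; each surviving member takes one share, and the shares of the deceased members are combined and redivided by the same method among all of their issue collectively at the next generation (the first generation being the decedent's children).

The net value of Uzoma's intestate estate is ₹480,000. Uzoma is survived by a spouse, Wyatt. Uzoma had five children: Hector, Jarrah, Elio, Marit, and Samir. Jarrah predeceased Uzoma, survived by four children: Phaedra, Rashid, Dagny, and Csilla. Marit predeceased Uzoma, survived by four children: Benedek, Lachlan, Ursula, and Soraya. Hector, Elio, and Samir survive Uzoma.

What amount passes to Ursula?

Ursula receives ₹18,000.

Wyatt first takes ₹30,000, leaving a balance of ₹450,000. Wyatt then takes one-fifth of the balance (₹90,000), for a total of ₹120,000. The remaining ₹360,000 passes to the descendants.
The descendants' portion (₹360,000) is divided at the children's generation into 5 shares of ₹72,000. Hector, Elio, and Samir each take ₹72,000. The 2 shares of the deceased (Jarrah and Marit) are combined into a pool of ₹144,000.
That pool (₹144,000) is divided at the grandchildren's generation equally among Phaedra, Rashid, Dagny, Csilla, Benedek, Lachlan, Ursula, and Soraya: ₹18,000 each.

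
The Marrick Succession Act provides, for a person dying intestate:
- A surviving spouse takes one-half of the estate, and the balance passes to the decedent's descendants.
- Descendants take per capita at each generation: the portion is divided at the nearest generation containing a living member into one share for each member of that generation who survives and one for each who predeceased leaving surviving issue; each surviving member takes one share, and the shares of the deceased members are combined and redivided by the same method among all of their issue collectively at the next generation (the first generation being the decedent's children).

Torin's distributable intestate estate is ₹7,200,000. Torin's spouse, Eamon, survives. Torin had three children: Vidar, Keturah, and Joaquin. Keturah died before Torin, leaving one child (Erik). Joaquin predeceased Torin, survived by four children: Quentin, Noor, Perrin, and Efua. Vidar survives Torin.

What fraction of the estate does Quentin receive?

Eamon takes one-half of ₹7,200,000 = ₹3,600,000. The remaining ₹3,600,000 passes to the descendants.
The descendants' portion (₹3,600,000) is divided at the children's generation into 3 shares of ₹1,200,000. Vidar takes ₹1,200,000. The 2 shares of the deceased (Keturah and Joaquin) are combined into a pool of ₹2,400,000.
That pool (₹2,400,000) is divided at the grandchildren's generation equally among Erik, Quentin, Noor, Perrin, and Efua: ₹480,000 each.

Quentin receives 1/15 of the estate.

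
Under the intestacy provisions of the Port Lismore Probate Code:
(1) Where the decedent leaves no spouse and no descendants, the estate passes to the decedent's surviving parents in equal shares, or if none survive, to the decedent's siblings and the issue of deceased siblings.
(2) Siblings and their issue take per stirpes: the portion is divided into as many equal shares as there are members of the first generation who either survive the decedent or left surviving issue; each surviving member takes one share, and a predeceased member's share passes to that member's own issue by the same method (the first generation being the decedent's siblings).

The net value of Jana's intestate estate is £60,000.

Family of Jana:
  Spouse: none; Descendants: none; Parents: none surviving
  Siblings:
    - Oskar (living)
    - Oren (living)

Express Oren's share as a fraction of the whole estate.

The entire £60,000 passes to the siblings and their issue.
That amount (£60,000) is divided into 2 shares of £30,000: Oskar and Oren each take £30,000.

Oren receives 1/2 of the estate.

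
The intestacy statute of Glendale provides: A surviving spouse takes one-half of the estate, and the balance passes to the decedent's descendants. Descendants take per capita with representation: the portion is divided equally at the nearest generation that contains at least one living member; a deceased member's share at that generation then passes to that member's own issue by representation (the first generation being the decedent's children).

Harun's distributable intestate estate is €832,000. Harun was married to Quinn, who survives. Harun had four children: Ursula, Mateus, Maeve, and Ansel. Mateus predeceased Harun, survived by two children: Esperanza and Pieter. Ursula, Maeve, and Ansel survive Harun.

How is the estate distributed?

Quinn takes one-half of €832,000 = €416,000. The remaining €416,000 passes to the descendants.
The descendants' portion (€416,000) is divided into 4 shares of €104,000: Ursula, Maeve, and Ansel each take €104,000; Mateus's €104,000 share passes to Mateus's issue.
Mateus's share (€104,000) is divided into 2 shares of €52,000: Esperanza and Pieter each take €52,000.

Quinn: €416,000; Ursula: €104,000; Esperanza: €52,000; Pieter: €52,000; Maeve: €104,000; Ansel: €104,000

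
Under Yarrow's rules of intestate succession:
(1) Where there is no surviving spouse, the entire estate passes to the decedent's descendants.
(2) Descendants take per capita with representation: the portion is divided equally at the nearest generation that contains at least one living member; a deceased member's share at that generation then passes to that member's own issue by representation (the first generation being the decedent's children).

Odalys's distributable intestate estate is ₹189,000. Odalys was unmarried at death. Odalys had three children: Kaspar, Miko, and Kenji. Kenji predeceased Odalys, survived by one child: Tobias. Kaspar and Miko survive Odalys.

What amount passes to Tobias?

The entire ₹189,000 passes to the descendants.
That amount (₹189,000) is divided into 3 shares of ₹63,000: Kaspar and Miko each take ₹63,000; Kenji's ₹63,000 share passes to Kenji's issue.
Kenji's share (₹63,000) passes entirely to Tobias.

Tobias receives ₹63,000.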